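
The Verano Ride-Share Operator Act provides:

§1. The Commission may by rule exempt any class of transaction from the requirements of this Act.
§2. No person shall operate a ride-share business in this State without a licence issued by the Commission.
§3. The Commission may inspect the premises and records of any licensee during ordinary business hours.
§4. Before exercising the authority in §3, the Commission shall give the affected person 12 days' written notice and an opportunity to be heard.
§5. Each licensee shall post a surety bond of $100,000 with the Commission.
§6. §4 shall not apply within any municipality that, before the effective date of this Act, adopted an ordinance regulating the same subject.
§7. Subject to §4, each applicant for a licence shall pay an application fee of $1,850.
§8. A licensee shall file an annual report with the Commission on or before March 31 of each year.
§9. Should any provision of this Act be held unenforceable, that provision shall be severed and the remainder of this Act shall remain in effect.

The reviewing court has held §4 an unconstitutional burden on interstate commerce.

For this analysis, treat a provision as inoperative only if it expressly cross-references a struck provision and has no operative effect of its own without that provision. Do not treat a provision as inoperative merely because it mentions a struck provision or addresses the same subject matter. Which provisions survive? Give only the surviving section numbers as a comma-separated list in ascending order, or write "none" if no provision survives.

1, 2, 3, 5, 7, 8, 9

§4 is struck. The only function of §6 is the local-preemption carve-out from §4, so it cannot stand once §4 is removed. Although §7 refers to §4, its operative terms do not depend on §4, so it remains in effect. §9 is a severability clause and preserves every provision that can still be given independent effect. §1, §2, §3, §5, §7, §8, and §9 remain in effect.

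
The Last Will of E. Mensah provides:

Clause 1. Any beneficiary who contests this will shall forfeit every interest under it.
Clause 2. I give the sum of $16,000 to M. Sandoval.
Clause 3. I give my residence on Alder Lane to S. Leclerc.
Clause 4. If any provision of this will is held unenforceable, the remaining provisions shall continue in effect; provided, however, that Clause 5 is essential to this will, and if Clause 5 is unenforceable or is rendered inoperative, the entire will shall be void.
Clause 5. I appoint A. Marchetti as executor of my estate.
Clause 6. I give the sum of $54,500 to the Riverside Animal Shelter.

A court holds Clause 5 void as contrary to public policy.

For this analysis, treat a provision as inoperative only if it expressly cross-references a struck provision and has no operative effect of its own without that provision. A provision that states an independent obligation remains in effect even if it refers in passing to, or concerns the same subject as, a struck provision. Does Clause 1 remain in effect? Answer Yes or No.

Clause 5 is struck. No other provision's operative terms depend on Clause 5. Clause 4 makes Clause 5 an essential term, and Clause 5 is the provision held invalid; under Clause 4, the entire will is therefore void. No provision of the will survives. Clause 1 is among the inoperative provisions, so the answer is no.

No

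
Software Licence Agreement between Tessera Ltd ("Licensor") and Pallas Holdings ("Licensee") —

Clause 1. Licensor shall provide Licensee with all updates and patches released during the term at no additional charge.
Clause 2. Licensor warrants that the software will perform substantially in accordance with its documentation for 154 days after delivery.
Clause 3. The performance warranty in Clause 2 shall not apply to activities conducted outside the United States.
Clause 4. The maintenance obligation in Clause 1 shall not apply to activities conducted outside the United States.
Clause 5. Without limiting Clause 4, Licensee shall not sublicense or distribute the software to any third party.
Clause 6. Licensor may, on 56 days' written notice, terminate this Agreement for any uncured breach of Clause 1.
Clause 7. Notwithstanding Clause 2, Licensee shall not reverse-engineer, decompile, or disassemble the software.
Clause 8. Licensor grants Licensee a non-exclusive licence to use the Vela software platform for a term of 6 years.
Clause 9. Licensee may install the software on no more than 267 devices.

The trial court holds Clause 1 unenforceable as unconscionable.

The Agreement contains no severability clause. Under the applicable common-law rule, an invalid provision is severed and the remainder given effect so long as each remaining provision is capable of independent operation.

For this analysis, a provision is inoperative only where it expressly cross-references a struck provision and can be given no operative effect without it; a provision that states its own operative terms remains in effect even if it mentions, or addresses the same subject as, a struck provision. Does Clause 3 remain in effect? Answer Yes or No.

Yes

Clause 1 is struck. Clause 4 does nothing except set the carve-out from the maintenance obligation by reference to Clause 1; with Clause 1 gone it has no independent effect and is inoperative. Clause 6 has no operative effect of its own apart from Clause 1 and is therefore inoperative. Clause 5 mentions Clause 4 but its own obligation stands independently of Clause 4, so Clause 5 is not affected. Under the stated default rule, only provisions that cannot operate independently fall away; the rest are enforced. The provisions still in force are Clause 2, Clause 3, Clause 5, Clause 7, Clause 8, and Clause 9. Clause 3 is among the surviving provisions, so the answer is yes.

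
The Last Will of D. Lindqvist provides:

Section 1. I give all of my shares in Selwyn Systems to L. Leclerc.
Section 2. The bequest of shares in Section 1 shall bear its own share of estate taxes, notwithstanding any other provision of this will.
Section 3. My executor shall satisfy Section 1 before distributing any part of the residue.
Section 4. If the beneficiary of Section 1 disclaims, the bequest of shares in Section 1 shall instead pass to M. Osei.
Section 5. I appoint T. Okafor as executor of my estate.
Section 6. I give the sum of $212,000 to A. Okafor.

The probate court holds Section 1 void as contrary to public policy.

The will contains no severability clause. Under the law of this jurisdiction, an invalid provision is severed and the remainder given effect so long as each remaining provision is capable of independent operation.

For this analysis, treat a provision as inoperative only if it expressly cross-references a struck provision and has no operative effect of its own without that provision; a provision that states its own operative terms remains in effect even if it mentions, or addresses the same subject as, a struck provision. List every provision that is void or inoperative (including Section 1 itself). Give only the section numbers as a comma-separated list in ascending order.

Section 1 is struck. Section 2 operates only by reference to Section 1, so it falls with Section 1. Section 3 has no operative effect of its own apart from Section 1 and is therefore inoperative. Section 4 operates only by reference to Section 1, so it falls with Section 1. Under the stated default rule, only provisions that cannot operate independently fall away; the rest are enforced. Section 5 and Section 6 remain in effect.

1, 2, 3, 4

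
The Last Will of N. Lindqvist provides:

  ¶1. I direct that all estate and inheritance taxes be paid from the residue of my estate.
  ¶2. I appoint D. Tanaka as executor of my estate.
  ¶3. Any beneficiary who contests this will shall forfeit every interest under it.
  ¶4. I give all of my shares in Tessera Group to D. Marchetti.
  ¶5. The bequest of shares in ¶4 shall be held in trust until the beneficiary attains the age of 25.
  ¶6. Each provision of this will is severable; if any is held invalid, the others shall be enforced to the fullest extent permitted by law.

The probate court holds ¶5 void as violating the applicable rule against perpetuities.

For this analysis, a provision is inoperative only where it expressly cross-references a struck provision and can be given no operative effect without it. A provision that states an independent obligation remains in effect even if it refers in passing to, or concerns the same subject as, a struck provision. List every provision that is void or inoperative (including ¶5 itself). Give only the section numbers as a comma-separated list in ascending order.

5

¶5 is struck. No other provision's operative terms depend on ¶5. Under the severability clause in ¶6, the remaining provisions continue in force. The provisions still in force are ¶1, ¶2, ¶3, ¶4, and ¶6.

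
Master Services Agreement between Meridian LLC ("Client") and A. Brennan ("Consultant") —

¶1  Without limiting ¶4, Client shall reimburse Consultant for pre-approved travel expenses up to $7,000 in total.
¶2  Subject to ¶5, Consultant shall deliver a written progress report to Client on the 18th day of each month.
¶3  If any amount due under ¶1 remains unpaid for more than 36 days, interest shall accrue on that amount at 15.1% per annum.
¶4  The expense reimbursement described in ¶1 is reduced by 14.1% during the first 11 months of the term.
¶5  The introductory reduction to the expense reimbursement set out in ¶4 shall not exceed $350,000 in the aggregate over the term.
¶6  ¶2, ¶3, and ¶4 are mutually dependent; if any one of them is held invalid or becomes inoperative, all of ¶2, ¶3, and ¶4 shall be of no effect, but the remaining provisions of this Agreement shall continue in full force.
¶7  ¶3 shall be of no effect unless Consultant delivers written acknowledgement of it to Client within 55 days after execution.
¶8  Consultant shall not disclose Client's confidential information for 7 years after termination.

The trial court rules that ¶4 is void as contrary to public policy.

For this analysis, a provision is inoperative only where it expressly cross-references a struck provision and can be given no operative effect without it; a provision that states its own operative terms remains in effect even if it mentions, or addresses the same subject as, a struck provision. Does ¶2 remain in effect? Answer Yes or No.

¶4 is struck. ¶5 operates only by reference to ¶4, so it falls with ¶4. Although ¶1 refers to ¶4, its operative terms do not depend on ¶4, so it remains in effect. ¶6 declares ¶2, ¶3, and ¶4 mutually dependent; since one of them has fallen, all of them are of no effect. That brings down ¶2 and ¶3 as well. ¶7 in turn depends solely on a provision now struck and likewise falls. The remainder continues in force under ¶6. That leaves ¶1, ¶6, and ¶8 in effect. ¶2 is among the inoperative provisions, so the answer is no.

No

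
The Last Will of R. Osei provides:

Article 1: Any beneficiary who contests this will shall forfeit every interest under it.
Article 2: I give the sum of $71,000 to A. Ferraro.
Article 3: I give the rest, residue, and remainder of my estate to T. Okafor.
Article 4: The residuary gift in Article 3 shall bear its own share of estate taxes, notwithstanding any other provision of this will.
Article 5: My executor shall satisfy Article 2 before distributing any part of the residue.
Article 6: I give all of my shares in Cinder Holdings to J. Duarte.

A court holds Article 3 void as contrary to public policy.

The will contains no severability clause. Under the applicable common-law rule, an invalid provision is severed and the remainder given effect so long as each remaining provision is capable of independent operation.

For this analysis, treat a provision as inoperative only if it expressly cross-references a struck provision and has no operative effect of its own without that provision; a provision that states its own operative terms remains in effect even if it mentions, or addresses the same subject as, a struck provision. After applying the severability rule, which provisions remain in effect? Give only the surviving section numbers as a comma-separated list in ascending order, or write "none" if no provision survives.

1, 2, 5, 6

Article 3 is struck. Article 4 operates only by reference to Article 3, so it falls with Article 3. Under the stated default rule, only provisions that cannot operate independently fall away; the rest are enforced. The provisions still in force are Article 1, Article 2, Article 5, and Article 6.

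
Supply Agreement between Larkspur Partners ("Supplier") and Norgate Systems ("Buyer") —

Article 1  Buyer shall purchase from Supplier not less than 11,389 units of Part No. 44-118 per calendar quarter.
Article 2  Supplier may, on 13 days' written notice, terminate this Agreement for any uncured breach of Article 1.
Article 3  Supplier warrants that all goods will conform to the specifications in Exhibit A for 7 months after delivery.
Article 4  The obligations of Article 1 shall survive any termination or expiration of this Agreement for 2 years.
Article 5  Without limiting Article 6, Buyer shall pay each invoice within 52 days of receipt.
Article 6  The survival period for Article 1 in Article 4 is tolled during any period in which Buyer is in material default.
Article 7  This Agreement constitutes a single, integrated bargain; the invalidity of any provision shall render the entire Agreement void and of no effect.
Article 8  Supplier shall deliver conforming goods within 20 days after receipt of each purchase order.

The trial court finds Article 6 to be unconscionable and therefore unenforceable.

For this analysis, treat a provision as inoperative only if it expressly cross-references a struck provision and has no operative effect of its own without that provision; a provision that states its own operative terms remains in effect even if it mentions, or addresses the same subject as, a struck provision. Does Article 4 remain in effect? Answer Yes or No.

No

Article 6 is struck. No other provision's operative terms depend on Article 6. Article 7 provides that the Agreement is not severable, so the invalidity of any one provision voids the entire Agreement. No provision of the Agreement survives. Article 4 is among the inoperative provisions, so the answer is no.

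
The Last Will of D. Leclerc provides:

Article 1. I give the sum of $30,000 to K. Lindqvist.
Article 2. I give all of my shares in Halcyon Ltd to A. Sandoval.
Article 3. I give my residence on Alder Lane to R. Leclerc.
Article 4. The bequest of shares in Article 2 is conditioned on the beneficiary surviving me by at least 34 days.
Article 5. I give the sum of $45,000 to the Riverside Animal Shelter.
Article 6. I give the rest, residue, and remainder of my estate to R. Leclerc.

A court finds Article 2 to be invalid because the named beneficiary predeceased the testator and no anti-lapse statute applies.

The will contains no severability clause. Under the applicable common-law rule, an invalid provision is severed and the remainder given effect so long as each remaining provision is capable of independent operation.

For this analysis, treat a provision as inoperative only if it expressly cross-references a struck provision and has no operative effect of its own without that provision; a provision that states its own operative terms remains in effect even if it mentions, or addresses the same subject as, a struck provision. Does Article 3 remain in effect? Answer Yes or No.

Article 2 is struck. Article 4 has no operative effect of its own apart from Article 2 and is therefore inoperative. Under the stated default rule, only provisions that cannot operate independently fall away; the rest are enforced. Article 1, Article 3, Article 5, and Article 6 remain in effect. Article 3 is among the surviving provisions, so the answer is yes.

Yes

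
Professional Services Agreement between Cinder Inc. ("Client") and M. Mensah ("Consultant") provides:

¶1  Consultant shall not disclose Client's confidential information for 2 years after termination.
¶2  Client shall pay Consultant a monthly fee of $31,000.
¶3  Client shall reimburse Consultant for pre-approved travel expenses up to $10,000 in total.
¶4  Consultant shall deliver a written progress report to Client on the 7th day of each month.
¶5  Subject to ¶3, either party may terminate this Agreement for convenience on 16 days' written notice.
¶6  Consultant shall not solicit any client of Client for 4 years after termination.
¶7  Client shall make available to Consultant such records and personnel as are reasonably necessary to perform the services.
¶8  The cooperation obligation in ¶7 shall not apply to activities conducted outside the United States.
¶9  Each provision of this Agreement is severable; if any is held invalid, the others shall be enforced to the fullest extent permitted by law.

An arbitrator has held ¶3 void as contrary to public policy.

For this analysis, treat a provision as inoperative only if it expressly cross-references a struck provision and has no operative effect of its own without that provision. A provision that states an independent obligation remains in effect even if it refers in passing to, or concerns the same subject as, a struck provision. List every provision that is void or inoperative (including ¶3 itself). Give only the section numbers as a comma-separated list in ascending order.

¶3 is struck. Although ¶5 refers to ¶3, its operative terms do not depend on ¶3, so it remains in effect. Nothing else in the Agreement is defined by reference to ¶3. Under the severability clause in ¶9, the remaining provisions continue in force. That leaves ¶1, ¶2, ¶4, ¶5, ¶6, ¶7, ¶8, and ¶9 in effect.

3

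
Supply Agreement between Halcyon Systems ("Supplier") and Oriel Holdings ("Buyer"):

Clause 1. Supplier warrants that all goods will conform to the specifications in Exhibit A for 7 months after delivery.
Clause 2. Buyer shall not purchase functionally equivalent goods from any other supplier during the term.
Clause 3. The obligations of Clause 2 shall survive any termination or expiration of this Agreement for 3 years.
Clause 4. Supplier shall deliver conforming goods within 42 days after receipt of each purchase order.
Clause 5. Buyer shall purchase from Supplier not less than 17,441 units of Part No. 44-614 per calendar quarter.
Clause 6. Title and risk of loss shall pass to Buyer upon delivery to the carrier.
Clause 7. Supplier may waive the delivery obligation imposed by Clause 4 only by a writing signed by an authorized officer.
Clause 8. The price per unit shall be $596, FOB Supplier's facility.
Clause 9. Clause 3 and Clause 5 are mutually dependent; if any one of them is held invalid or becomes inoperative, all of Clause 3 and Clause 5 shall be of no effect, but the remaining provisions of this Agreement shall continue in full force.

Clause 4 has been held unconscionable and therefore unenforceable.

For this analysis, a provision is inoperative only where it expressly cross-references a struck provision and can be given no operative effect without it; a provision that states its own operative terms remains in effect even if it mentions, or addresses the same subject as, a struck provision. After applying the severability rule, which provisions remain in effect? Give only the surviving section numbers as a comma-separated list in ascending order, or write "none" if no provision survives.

1, 2, 3, 5, 6, 8, 9

Clause 4 is struck. Clause 7 has no operative effect of its own apart from Clause 4 and is therefore inoperative. Clause 9 ties Clause 3 and Clause 5 together, but none of those is affected here; the remaining provisions continue in force under Clause 9. The provisions still in force are Clause 1, Clause 2, Clause 3, Clause 5, Clause 6, Clause 8, and Clause 9.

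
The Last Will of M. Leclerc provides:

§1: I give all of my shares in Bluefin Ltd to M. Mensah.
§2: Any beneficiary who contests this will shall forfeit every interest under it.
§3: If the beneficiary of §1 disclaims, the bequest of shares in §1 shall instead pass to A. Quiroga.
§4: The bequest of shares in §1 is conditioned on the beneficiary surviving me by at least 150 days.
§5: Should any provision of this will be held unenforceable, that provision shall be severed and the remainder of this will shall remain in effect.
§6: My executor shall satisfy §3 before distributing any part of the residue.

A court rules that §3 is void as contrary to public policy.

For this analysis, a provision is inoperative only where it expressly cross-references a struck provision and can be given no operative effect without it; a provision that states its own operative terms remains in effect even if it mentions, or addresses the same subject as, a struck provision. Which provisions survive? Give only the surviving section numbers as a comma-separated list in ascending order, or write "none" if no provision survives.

§3 is struck. §6 operates only by reference to §3, so it falls with §3. §5 is a severability clause and preserves every provision that can still be given independent effect. §1, §2, §4, and §5 remain in effect.

1, 2, 4, 5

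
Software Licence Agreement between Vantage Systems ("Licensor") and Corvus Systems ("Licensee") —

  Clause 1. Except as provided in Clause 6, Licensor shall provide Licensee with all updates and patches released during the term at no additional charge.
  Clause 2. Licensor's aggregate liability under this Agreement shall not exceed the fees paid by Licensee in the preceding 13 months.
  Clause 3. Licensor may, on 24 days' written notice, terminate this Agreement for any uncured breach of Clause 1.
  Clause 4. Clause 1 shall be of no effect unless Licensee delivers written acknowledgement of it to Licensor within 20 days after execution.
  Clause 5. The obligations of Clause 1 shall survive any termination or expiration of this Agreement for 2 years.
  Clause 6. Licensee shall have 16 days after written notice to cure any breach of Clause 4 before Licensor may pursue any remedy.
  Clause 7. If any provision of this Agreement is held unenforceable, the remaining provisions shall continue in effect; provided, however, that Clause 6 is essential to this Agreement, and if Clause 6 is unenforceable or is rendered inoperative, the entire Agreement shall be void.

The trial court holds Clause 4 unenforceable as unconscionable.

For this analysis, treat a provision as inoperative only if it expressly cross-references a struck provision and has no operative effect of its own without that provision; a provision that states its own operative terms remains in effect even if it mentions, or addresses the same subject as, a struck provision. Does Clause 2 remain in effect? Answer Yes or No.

No

Clause 4 is struck. Clause 6 merely fixes the cure period for breach of Clause 4; with Clause 4 gone it has nothing to operate on and falls away. Clause 7 makes Clause 6 an essential term, and Clause 6 has been rendered inoperative by the cascade; under Clause 7, the entire Agreement is therefore void. No provision of the Agreement survives. Clause 2 is among the inoperative provisions, so the answer is no.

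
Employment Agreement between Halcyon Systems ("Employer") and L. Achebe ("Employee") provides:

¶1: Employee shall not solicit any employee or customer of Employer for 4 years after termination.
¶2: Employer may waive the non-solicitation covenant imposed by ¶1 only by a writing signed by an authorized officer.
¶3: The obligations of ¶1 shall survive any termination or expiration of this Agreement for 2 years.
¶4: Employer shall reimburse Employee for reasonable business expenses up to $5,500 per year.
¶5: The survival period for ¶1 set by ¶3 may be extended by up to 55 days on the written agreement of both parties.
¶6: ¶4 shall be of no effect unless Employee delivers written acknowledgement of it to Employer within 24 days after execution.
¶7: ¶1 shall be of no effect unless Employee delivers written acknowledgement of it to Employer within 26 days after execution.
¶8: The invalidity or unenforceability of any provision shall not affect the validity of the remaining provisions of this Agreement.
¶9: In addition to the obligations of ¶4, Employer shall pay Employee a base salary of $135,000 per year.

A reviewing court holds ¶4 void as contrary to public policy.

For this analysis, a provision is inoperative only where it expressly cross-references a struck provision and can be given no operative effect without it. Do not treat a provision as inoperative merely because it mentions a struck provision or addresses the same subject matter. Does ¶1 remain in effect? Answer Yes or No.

Yes

¶4 is struck. ¶6 has no operative effect of its own apart from ¶4 and is therefore inoperative. Although ¶9 refers to ¶4, its operative terms do not depend on ¶4, so it remains in effect. Under the severability clause in ¶8, the remaining provisions continue in force. That leaves ¶1, ¶2, ¶3, ¶5, ¶7, ¶8, and ¶9 in effect. ¶1 is among the surviving provisions, so the answer is yes.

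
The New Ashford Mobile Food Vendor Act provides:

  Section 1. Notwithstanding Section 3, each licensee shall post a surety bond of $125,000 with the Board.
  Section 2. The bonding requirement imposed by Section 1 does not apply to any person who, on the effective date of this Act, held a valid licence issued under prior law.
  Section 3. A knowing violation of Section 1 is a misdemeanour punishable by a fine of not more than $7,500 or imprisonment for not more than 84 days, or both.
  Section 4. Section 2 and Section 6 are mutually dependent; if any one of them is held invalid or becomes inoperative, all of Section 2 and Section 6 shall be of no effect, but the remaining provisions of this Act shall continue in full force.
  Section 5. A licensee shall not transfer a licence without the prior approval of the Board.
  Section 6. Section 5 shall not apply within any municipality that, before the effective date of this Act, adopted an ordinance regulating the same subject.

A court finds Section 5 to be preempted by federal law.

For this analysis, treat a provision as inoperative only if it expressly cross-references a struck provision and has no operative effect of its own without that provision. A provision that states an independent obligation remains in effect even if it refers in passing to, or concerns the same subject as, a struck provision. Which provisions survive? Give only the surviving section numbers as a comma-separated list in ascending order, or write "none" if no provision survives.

Section 5 is struck. Section 6 operates only by reference to Section 5, so it falls with Section 5. Section 4 declares Section 2 and Section 6 mutually dependent; since one of them has fallen, all of them are of no effect. That brings down Section 2 as well. The remainder continues in force under Section 4. That leaves Section 1, Section 3, and Section 4 in effect.

1, 3, 4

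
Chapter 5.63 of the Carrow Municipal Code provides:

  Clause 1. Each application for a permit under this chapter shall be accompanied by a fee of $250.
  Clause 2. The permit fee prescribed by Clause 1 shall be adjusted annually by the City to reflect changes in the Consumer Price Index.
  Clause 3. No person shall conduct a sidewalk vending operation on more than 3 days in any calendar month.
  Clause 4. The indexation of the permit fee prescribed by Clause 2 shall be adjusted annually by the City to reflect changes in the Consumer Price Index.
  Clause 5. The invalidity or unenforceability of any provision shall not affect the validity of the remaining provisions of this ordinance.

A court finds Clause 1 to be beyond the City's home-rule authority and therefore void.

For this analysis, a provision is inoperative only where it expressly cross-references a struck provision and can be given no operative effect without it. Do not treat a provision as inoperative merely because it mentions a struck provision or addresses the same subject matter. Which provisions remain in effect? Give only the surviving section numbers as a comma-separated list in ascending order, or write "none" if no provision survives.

3, 5

Clause 1 is struck. The whole of Clause 2 is the indexation of the permit fee, defined by reference to Clause 1, so Clause 2 cannot stand once Clause 1 is removed. Clause 4 operates only by reference to Clause 2, so it falls with Clause 2. Clause 5 is a severability clause and preserves every provision that can still be given independent effect. That leaves Clause 3 and Clause 5 in effect.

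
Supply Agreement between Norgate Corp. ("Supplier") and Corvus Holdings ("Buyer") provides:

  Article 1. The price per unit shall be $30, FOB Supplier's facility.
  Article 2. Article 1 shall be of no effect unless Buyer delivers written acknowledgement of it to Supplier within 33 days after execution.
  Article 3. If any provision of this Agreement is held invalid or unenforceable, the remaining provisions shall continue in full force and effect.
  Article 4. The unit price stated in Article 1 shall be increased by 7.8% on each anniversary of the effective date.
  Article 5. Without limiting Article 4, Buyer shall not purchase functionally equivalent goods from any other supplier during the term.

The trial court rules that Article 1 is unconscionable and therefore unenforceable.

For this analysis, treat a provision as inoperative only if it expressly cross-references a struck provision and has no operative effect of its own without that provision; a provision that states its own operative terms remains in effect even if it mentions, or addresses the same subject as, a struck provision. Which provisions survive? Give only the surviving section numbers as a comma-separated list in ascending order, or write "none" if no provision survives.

Article 1 is struck. Article 2 merely fixes the acknowledgement condition for Article 1; with Article 1 gone it has nothing to operate on and falls away. Article 4 does nothing except set the escalation of the unit price by reference to Article 1; with Article 1 gone it has no independent effect and is inoperative. Although Article 5 refers to Article 4, its operative terms do not depend on Article 4, so it remains in effect. Article 3 is a severability clause and preserves every provision that can still be given independent effect. That leaves Article 3 and Article 5 in effect.

3, 5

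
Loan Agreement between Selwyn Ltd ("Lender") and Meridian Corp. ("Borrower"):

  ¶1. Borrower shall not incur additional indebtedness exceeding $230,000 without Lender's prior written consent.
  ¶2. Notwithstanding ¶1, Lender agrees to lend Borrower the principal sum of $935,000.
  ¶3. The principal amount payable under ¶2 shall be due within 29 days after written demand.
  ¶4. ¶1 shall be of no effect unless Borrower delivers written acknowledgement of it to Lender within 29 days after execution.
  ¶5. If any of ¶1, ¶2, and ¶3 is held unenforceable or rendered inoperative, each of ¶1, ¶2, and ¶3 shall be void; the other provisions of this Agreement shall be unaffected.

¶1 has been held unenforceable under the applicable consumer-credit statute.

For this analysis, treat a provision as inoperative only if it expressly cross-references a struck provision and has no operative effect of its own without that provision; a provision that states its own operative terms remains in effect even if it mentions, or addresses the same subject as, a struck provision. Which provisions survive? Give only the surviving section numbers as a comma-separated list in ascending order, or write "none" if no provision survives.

5

¶1 is struck. The only function of ¶4 is the acknowledgement condition for ¶1, so it cannot stand once ¶1 is removed. ¶5 declares ¶1, ¶2, and ¶3 mutually dependent; since one of them has fallen, all of them are of no effect. That brings down ¶2 and ¶3 as well. The remainder continues in force under ¶5. Only ¶5 remains in effect.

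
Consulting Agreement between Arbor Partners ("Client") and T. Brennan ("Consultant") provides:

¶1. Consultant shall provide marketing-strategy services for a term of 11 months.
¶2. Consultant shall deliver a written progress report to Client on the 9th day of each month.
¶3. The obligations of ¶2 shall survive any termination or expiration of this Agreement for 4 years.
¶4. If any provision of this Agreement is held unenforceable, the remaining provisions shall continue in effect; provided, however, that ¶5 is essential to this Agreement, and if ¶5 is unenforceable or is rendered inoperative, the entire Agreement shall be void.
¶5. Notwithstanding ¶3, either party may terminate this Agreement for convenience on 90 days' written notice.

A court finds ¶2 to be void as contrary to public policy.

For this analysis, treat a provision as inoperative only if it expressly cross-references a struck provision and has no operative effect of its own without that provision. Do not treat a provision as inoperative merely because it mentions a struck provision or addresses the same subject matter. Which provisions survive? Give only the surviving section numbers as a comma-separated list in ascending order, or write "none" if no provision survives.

1, 4, 5

¶2 is struck. ¶3 merely fixes the survival period for ¶2; with ¶2 gone it has nothing to operate on and falls away. Although ¶5 refers to ¶3, its operative terms do not depend on ¶3, so it remains in effect. ¶4 makes ¶5 an essential term, but ¶5 is unaffected, so the severability proviso in ¶4 preserves the remaining provisions. The provisions still in force are ¶1, ¶4, and ¶5.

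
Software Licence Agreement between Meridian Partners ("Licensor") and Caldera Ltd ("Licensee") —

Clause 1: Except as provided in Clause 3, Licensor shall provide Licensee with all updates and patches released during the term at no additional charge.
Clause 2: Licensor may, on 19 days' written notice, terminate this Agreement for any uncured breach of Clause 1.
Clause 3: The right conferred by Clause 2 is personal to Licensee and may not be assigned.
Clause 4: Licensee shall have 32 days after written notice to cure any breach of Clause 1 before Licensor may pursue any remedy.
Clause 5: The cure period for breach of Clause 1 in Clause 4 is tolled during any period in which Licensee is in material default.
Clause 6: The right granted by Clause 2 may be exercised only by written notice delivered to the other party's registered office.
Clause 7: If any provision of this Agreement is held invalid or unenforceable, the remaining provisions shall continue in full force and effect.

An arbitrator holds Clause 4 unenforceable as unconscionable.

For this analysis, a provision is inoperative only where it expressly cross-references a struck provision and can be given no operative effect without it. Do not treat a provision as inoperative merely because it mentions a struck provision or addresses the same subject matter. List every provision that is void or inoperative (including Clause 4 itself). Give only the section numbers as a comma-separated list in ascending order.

4, 5

Clause 4 is struck. Clause 5 does nothing except set the tolling of the cure period for breach of Clause 1 by reference to Clause 4; with Clause 4 gone it has no independent effect and is inoperative. Under the severability clause in Clause 7, the remaining provisions continue in force. Clause 1, Clause 2, Clause 3, Clause 6, and Clause 7 remain in effect.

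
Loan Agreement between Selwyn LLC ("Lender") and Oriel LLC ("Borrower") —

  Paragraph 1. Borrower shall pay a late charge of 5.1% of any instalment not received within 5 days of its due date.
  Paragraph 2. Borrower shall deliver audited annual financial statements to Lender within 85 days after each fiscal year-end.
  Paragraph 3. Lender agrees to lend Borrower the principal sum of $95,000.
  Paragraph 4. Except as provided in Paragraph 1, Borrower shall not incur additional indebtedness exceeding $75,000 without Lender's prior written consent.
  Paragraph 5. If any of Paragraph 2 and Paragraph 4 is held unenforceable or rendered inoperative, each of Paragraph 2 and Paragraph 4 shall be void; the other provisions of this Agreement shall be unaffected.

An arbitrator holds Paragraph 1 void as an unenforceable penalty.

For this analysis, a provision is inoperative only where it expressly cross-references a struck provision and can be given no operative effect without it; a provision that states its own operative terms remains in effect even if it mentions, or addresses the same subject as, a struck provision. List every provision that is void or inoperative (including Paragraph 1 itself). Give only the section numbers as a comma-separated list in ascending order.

1

Paragraph 1 is struck. Paragraph 4 mentions Paragraph 1 but its own obligation stands independently of Paragraph 1, so Paragraph 4 is not affected. Nothing else in the Agreement is defined by reference to Paragraph 1. Paragraph 5 ties Paragraph 2 and Paragraph 4 together, but none of those is affected here; the remaining provisions continue in force under Paragraph 5. Paragraph 2, Paragraph 3, Paragraph 4, and Paragraph 5 remain in effect.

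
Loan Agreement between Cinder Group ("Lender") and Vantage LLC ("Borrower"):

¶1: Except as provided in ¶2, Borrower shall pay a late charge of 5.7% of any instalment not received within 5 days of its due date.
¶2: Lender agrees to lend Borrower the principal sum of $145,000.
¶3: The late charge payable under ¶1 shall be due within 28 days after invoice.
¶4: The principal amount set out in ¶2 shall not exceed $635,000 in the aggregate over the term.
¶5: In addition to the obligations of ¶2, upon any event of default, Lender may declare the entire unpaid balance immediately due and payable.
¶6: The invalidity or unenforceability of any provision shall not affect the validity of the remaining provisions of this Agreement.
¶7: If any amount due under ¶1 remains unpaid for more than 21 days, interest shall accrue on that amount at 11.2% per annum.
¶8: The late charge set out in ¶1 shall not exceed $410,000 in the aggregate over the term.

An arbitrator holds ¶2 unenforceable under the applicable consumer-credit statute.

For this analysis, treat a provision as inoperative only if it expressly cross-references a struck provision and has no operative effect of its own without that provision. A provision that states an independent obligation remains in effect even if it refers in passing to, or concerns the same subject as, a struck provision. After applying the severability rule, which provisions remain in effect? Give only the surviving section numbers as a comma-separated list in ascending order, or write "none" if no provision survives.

¶2 is struck. ¶4 operates only by reference to ¶2, so it falls with ¶2. ¶5 mentions ¶2 but its own obligation stands independently of ¶2, so ¶5 is not affected. ¶1 mentions ¶2 but its own obligation stands independently of ¶2, so ¶1 is not affected. ¶6 is a severability clause and preserves every provision that can still be given independent effect. ¶1, ¶3, ¶5, ¶6, ¶7, and ¶8 remain in effect.

1, 3, 5, 6, 7, 8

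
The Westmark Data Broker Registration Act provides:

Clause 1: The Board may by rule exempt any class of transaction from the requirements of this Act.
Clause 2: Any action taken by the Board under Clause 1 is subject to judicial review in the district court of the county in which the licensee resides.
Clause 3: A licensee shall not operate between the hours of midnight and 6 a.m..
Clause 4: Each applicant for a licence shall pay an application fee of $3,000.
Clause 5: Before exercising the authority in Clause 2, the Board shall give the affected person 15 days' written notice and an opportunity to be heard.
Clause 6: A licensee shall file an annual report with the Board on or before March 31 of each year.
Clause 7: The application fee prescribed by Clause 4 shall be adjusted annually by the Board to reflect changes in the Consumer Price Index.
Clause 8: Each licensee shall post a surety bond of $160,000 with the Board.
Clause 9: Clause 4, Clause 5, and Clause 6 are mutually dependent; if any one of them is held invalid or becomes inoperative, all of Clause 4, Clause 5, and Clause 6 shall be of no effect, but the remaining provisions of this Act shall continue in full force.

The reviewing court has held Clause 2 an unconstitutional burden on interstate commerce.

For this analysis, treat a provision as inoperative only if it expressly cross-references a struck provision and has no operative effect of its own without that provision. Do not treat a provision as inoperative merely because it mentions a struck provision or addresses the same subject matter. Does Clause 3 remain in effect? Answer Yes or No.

Clause 2 is struck. The only function of Clause 5 is the notice-and-hearing requirement for Clause 2, so it cannot stand once Clause 2 is removed. Clause 9 declares Clause 4, Clause 5, and Clause 6 mutually dependent; since one of them has fallen, all of them are of no effect. That brings down Clause 4 and Clause 6 as well. Clause 7 in turn depends solely on a provision now struck and likewise falls. The remainder continues in force under Clause 9. The provisions still in force are Clause 1, Clause 3, Clause 8, and Clause 9. Clause 3 is among the surviving provisions, so the answer is yes.

Yes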